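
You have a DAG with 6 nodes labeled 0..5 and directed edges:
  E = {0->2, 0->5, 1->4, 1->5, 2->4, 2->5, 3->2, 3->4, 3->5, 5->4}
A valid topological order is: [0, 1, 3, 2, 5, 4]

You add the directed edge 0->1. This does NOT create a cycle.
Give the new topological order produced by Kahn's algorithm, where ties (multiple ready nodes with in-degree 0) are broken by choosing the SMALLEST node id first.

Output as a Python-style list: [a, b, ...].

Old toposort: [0, 1, 3, 2, 5, 4]
Added edge: 0->1
Position of 0 (0) < position of 1 (1). Old order still valid.
Run Kahn's algorithm (break ties by smallest node id):
  initial in-degrees: [0, 1, 2, 0, 4, 4]
  ready (indeg=0): [0, 3]
  pop 0: indeg[1]->0; indeg[2]->1; indeg[5]->3 | ready=[1, 3] | order so far=[0]
  pop 1: indeg[4]->3; indeg[5]->2 | ready=[3] | order so far=[0, 1]
  pop 3: indeg[2]->0; indeg[4]->2; indeg[5]->1 | ready=[2] | order so far=[0, 1, 3]
  pop 2: indeg[4]->1; indeg[5]->0 | ready=[5] | order so far=[0, 1, 3, 2]
  pop 5: indeg[4]->0 | ready=[4] | order so far=[0, 1, 3, 2, 5]
  pop 4: no out-edges | ready=[] | order so far=[0, 1, 3, 2, 5, 4]
  Result: [0, 1, 3, 2, 5, 4]

Answer: [0, 1, 3, 2, 5, 4]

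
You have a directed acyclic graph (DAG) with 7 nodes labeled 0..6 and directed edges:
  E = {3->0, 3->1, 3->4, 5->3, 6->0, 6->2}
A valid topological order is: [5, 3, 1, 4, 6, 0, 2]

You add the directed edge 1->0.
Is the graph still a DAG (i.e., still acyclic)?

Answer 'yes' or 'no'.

Given toposort: [5, 3, 1, 4, 6, 0, 2]
Position of 1: index 2; position of 0: index 5
New edge 1->0: forward
Forward edge: respects the existing order. Still a DAG, same toposort still valid.
Still a DAG? yes

Answer: yes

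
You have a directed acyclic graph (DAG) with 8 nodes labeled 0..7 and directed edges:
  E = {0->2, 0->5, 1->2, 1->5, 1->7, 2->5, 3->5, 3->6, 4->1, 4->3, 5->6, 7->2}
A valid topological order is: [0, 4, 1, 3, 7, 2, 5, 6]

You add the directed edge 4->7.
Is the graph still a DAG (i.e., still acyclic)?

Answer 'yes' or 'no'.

Answer: yes

Derivation:
Given toposort: [0, 4, 1, 3, 7, 2, 5, 6]
Position of 4: index 1; position of 7: index 4
New edge 4->7: forward
Forward edge: respects the existing order. Still a DAG, same toposort still valid.
Still a DAG? yes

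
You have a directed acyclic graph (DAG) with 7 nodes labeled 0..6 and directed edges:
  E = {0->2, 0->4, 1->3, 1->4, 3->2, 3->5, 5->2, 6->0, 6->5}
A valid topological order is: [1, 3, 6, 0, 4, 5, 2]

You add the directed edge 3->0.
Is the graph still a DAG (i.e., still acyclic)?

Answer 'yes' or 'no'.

Answer: yes

Derivation:
Given toposort: [1, 3, 6, 0, 4, 5, 2]
Position of 3: index 1; position of 0: index 3
New edge 3->0: forward
Forward edge: respects the existing order. Still a DAG, same toposort still valid.
Still a DAG? yes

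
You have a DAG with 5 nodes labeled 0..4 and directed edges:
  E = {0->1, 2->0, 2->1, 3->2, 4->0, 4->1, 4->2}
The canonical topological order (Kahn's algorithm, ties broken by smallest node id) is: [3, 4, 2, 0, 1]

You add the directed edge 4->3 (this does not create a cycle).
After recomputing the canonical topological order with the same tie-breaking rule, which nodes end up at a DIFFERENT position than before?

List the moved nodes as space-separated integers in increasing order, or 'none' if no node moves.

Old toposort: [3, 4, 2, 0, 1]
Added edge 4->3
Recompute Kahn (smallest-id tiebreak):
  initial in-degrees: [2, 3, 2, 1, 0]
  ready (indeg=0): [4]
  pop 4: indeg[0]->1; indeg[1]->2; indeg[2]->1; indeg[3]->0 | ready=[3] | order so far=[4]
  pop 3: indeg[2]->0 | ready=[2] | order so far=[4, 3]
  pop 2: indeg[0]->0; indeg[1]->1 | ready=[0] | order so far=[4, 3, 2]
  pop 0: indeg[1]->0 | ready=[1] | order so far=[4, 3, 2, 0]
  pop 1: no out-edges | ready=[] | order so far=[4, 3, 2, 0, 1]
New canonical toposort: [4, 3, 2, 0, 1]
Compare positions:
  Node 0: index 3 -> 3 (same)
  Node 1: index 4 -> 4 (same)
  Node 2: index 2 -> 2 (same)
  Node 3: index 0 -> 1 (moved)
  Node 4: index 1 -> 0 (moved)
Nodes that changed position: 3 4

Answer: 3 4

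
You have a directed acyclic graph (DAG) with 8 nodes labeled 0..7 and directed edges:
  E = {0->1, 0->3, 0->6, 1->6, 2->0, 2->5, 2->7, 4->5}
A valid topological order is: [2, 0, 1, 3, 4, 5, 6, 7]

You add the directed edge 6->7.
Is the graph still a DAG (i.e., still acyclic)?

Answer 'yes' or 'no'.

Answer: yes

Derivation:
Given toposort: [2, 0, 1, 3, 4, 5, 6, 7]
Position of 6: index 6; position of 7: index 7
New edge 6->7: forward
Forward edge: respects the existing order. Still a DAG, same toposort still valid.
Still a DAG? yes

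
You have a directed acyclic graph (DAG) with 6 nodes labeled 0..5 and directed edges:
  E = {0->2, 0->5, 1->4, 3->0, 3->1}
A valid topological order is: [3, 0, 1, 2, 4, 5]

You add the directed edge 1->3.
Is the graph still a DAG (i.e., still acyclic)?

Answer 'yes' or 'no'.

Answer: no

Derivation:
Given toposort: [3, 0, 1, 2, 4, 5]
Position of 1: index 2; position of 3: index 0
New edge 1->3: backward (u after v in old order)
Backward edge: old toposort is now invalid. Check if this creates a cycle.
Does 3 already reach 1? Reachable from 3: [0, 1, 2, 3, 4, 5]. YES -> cycle!
Still a DAG? no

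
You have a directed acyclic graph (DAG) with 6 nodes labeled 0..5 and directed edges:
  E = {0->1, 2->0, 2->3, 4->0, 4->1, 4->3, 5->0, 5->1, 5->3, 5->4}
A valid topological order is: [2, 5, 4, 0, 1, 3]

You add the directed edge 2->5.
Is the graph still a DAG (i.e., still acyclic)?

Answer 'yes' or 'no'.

Answer: yes

Derivation:
Given toposort: [2, 5, 4, 0, 1, 3]
Position of 2: index 0; position of 5: index 1
New edge 2->5: forward
Forward edge: respects the existing order. Still a DAG, same toposort still valid.
Still a DAG? yes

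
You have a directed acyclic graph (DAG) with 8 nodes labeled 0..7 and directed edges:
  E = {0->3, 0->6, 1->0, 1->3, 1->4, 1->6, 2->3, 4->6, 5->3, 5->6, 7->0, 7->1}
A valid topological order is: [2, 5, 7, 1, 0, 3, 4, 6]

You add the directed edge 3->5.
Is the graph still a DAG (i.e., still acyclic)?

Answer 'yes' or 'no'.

Answer: no

Derivation:
Given toposort: [2, 5, 7, 1, 0, 3, 4, 6]
Position of 3: index 5; position of 5: index 1
New edge 3->5: backward (u after v in old order)
Backward edge: old toposort is now invalid. Check if this creates a cycle.
Does 5 already reach 3? Reachable from 5: [3, 5, 6]. YES -> cycle!
Still a DAG? no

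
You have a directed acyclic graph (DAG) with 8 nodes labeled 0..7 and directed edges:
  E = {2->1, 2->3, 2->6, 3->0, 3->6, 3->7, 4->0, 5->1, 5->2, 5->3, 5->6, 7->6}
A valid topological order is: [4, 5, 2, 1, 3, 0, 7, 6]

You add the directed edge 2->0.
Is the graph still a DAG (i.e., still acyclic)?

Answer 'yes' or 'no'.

Given toposort: [4, 5, 2, 1, 3, 0, 7, 6]
Position of 2: index 2; position of 0: index 5
New edge 2->0: forward
Forward edge: respects the existing order. Still a DAG, same toposort still valid.
Still a DAG? yes

Answer: yes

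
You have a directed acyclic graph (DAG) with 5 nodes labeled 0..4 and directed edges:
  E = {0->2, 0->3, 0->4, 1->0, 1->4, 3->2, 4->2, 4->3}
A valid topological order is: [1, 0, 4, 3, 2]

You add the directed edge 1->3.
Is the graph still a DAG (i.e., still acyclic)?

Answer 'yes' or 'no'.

Given toposort: [1, 0, 4, 3, 2]
Position of 1: index 0; position of 3: index 3
New edge 1->3: forward
Forward edge: respects the existing order. Still a DAG, same toposort still valid.
Still a DAG? yes

Answer: yes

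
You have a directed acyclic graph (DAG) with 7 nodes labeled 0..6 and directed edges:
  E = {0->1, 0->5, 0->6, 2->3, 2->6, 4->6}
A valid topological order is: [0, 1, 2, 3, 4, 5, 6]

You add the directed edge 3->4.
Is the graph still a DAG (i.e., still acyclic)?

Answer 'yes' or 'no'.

Given toposort: [0, 1, 2, 3, 4, 5, 6]
Position of 3: index 3; position of 4: index 4
New edge 3->4: forward
Forward edge: respects the existing order. Still a DAG, same toposort still valid.
Still a DAG? yes

Answer: yes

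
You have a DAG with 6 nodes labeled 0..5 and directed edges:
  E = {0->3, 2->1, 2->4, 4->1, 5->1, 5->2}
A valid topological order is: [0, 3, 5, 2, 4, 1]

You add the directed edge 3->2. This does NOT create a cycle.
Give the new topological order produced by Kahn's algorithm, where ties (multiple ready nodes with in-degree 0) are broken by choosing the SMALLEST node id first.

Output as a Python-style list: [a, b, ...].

Answer: [0, 3, 5, 2, 4, 1]

Derivation:
Old toposort: [0, 3, 5, 2, 4, 1]
Added edge: 3->2
Position of 3 (1) < position of 2 (3). Old order still valid.
Run Kahn's algorithm (break ties by smallest node id):
  initial in-degrees: [0, 3, 2, 1, 1, 0]
  ready (indeg=0): [0, 5]
  pop 0: indeg[3]->0 | ready=[3, 5] | order so far=[0]
  pop 3: indeg[2]->1 | ready=[5] | order so far=[0, 3]
  pop 5: indeg[1]->2; indeg[2]->0 | ready=[2] | order so far=[0, 3, 5]
  pop 2: indeg[1]->1; indeg[4]->0 | ready=[4] | order so far=[0, 3, 5, 2]
  pop 4: indeg[1]->0 | ready=[1] | order so far=[0, 3, 5, 2, 4]
  pop 1: no out-edges | ready=[] | order so far=[0, 3, 5, 2, 4, 1]
  Result: [0, 3, 5, 2, 4, 1]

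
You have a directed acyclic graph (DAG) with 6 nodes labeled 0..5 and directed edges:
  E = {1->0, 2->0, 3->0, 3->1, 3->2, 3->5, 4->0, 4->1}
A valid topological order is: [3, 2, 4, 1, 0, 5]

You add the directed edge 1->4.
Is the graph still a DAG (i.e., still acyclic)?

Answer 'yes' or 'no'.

Given toposort: [3, 2, 4, 1, 0, 5]
Position of 1: index 3; position of 4: index 2
New edge 1->4: backward (u after v in old order)
Backward edge: old toposort is now invalid. Check if this creates a cycle.
Does 4 already reach 1? Reachable from 4: [0, 1, 4]. YES -> cycle!
Still a DAG? no

Answer: no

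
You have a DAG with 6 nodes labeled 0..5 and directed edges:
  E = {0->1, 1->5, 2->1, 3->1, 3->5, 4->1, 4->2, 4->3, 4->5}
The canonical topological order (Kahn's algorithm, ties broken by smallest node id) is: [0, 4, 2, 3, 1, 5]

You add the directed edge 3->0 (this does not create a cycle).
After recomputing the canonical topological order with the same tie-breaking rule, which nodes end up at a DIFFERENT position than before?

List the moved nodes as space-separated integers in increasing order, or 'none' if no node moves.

Answer: 0 2 3 4

Derivation:
Old toposort: [0, 4, 2, 3, 1, 5]
Added edge 3->0
Recompute Kahn (smallest-id tiebreak):
  initial in-degrees: [1, 4, 1, 1, 0, 3]
  ready (indeg=0): [4]
  pop 4: indeg[1]->3; indeg[2]->0; indeg[3]->0; indeg[5]->2 | ready=[2, 3] | order so far=[4]
  pop 2: indeg[1]->2 | ready=[3] | order so far=[4, 2]
  pop 3: indeg[0]->0; indeg[1]->1; indeg[5]->1 | ready=[0] | order so far=[4, 2, 3]
  pop 0: indeg[1]->0 | ready=[1] | order so far=[4, 2, 3, 0]
  pop 1: indeg[5]->0 | ready=[5] | order so far=[4, 2, 3, 0, 1]
  pop 5: no out-edges | ready=[] | order so far=[4, 2, 3, 0, 1, 5]
New canonical toposort: [4, 2, 3, 0, 1, 5]
Compare positions:
  Node 0: index 0 -> 3 (moved)
  Node 1: index 4 -> 4 (same)
  Node 2: index 2 -> 1 (moved)
  Node 3: index 3 -> 2 (moved)
  Node 4: index 1 -> 0 (moved)
  Node 5: index 5 -> 5 (same)
Nodes that changed position: 0 2 3 4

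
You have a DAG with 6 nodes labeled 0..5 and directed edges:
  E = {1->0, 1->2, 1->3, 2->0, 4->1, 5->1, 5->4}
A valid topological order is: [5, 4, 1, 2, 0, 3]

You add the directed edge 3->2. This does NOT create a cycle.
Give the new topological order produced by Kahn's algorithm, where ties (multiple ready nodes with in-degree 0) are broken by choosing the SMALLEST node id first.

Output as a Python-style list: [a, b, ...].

Old toposort: [5, 4, 1, 2, 0, 3]
Added edge: 3->2
Position of 3 (5) > position of 2 (3). Must reorder: 3 must now come before 2.
Run Kahn's algorithm (break ties by smallest node id):
  initial in-degrees: [2, 2, 2, 1, 1, 0]
  ready (indeg=0): [5]
  pop 5: indeg[1]->1; indeg[4]->0 | ready=[4] | order so far=[5]
  pop 4: indeg[1]->0 | ready=[1] | order so far=[5, 4]
  pop 1: indeg[0]->1; indeg[2]->1; indeg[3]->0 | ready=[3] | order so far=[5, 4, 1]
  pop 3: indeg[2]->0 | ready=[2] | order so far=[5, 4, 1, 3]
  pop 2: indeg[0]->0 | ready=[0] | order so far=[5, 4, 1, 3, 2]
  pop 0: no out-edges | ready=[] | order so far=[5, 4, 1, 3, 2, 0]
  Result: [5, 4, 1, 3, 2, 0]

Answer: [5, 4, 1, 3, 2, 0]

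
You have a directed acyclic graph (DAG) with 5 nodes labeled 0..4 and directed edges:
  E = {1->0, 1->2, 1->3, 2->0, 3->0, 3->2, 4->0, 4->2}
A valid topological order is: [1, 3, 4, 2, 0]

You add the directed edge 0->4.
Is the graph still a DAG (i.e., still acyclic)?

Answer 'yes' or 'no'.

Answer: no

Derivation:
Given toposort: [1, 3, 4, 2, 0]
Position of 0: index 4; position of 4: index 2
New edge 0->4: backward (u after v in old order)
Backward edge: old toposort is now invalid. Check if this creates a cycle.
Does 4 already reach 0? Reachable from 4: [0, 2, 4]. YES -> cycle!
Still a DAG? no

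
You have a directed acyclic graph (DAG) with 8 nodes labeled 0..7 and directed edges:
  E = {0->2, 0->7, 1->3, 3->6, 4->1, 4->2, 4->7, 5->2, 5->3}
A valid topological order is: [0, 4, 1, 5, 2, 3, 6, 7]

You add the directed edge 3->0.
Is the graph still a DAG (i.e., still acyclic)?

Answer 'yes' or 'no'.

Given toposort: [0, 4, 1, 5, 2, 3, 6, 7]
Position of 3: index 5; position of 0: index 0
New edge 3->0: backward (u after v in old order)
Backward edge: old toposort is now invalid. Check if this creates a cycle.
Does 0 already reach 3? Reachable from 0: [0, 2, 7]. NO -> still a DAG (reorder needed).
Still a DAG? yes

Answer: yes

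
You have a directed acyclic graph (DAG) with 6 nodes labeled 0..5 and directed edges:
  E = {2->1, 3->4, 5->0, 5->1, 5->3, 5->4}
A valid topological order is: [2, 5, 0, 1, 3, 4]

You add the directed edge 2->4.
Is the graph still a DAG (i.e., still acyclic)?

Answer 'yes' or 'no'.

Answer: yes

Derivation:
Given toposort: [2, 5, 0, 1, 3, 4]
Position of 2: index 0; position of 4: index 5
New edge 2->4: forward
Forward edge: respects the existing order. Still a DAG, same toposort still valid.
Still a DAG? yes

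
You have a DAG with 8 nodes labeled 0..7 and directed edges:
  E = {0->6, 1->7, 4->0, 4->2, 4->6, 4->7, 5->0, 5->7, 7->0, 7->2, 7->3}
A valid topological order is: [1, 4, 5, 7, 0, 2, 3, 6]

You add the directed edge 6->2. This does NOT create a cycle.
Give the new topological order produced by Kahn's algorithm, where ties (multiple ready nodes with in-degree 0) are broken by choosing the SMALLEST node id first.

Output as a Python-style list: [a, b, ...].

Answer: [1, 4, 5, 7, 0, 3, 6, 2]

Derivation:
Old toposort: [1, 4, 5, 7, 0, 2, 3, 6]
Added edge: 6->2
Position of 6 (7) > position of 2 (5). Must reorder: 6 must now come before 2.
Run Kahn's algorithm (break ties by smallest node id):
  initial in-degrees: [3, 0, 3, 1, 0, 0, 2, 3]
  ready (indeg=0): [1, 4, 5]
  pop 1: indeg[7]->2 | ready=[4, 5] | order so far=[1]
  pop 4: indeg[0]->2; indeg[2]->2; indeg[6]->1; indeg[7]->1 | ready=[5] | order so far=[1, 4]
  pop 5: indeg[0]->1; indeg[7]->0 | ready=[7] | order so far=[1, 4, 5]
  pop 7: indeg[0]->0; indeg[2]->1; indeg[3]->0 | ready=[0, 3] | order so far=[1, 4, 5, 7]
  pop 0: indeg[6]->0 | ready=[3, 6] | order so far=[1, 4, 5, 7, 0]
  pop 3: no out-edges | ready=[6] | order so far=[1, 4, 5, 7, 0, 3]
  pop 6: indeg[2]->0 | ready=[2] | order so far=[1, 4, 5, 7, 0, 3, 6]
  pop 2: no out-edges | ready=[] | order so far=[1, 4, 5, 7, 0, 3, 6, 2]
  Result: [1, 4, 5, 7, 0, 3, 6, 2]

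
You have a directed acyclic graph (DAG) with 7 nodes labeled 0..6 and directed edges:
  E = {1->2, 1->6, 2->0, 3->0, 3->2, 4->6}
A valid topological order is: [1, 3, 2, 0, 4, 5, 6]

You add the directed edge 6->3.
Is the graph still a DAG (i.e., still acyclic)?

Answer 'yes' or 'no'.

Given toposort: [1, 3, 2, 0, 4, 5, 6]
Position of 6: index 6; position of 3: index 1
New edge 6->3: backward (u after v in old order)
Backward edge: old toposort is now invalid. Check if this creates a cycle.
Does 3 already reach 6? Reachable from 3: [0, 2, 3]. NO -> still a DAG (reorder needed).
Still a DAG? yes

Answer: yes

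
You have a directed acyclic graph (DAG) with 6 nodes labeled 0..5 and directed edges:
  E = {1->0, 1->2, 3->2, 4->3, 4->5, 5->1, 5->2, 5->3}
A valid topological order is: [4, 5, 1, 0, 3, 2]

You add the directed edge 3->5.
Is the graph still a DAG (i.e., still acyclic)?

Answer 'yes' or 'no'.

Given toposort: [4, 5, 1, 0, 3, 2]
Position of 3: index 4; position of 5: index 1
New edge 3->5: backward (u after v in old order)
Backward edge: old toposort is now invalid. Check if this creates a cycle.
Does 5 already reach 3? Reachable from 5: [0, 1, 2, 3, 5]. YES -> cycle!
Still a DAG? no

Answer: no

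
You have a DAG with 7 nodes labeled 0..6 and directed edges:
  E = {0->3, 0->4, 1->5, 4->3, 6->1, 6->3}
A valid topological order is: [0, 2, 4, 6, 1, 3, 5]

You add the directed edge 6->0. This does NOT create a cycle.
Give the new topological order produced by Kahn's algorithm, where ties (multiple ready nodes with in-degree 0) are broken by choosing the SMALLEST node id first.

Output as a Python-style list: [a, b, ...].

Old toposort: [0, 2, 4, 6, 1, 3, 5]
Added edge: 6->0
Position of 6 (3) > position of 0 (0). Must reorder: 6 must now come before 0.
Run Kahn's algorithm (break ties by smallest node id):
  initial in-degrees: [1, 1, 0, 3, 1, 1, 0]
  ready (indeg=0): [2, 6]
  pop 2: no out-edges | ready=[6] | order so far=[2]
  pop 6: indeg[0]->0; indeg[1]->0; indeg[3]->2 | ready=[0, 1] | order so far=[2, 6]
  pop 0: indeg[3]->1; indeg[4]->0 | ready=[1, 4] | order so far=[2, 6, 0]
  pop 1: indeg[5]->0 | ready=[4, 5] | order so far=[2, 6, 0, 1]
  pop 4: indeg[3]->0 | ready=[3, 5] | order so far=[2, 6, 0, 1, 4]
  pop 3: no out-edges | ready=[5] | order so far=[2, 6, 0, 1, 4, 3]
  pop 5: no out-edges | ready=[] | order so far=[2, 6, 0, 1, 4, 3, 5]
  Result: [2, 6, 0, 1, 4, 3, 5]

Answer: [2, 6, 0, 1, 4, 3, 5]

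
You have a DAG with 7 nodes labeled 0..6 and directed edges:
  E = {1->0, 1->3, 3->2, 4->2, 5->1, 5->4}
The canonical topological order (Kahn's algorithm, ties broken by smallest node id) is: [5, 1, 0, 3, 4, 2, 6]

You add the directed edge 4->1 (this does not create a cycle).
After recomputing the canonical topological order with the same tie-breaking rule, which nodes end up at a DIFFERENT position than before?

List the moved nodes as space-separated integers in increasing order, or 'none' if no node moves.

Old toposort: [5, 1, 0, 3, 4, 2, 6]
Added edge 4->1
Recompute Kahn (smallest-id tiebreak):
  initial in-degrees: [1, 2, 2, 1, 1, 0, 0]
  ready (indeg=0): [5, 6]
  pop 5: indeg[1]->1; indeg[4]->0 | ready=[4, 6] | order so far=[5]
  pop 4: indeg[1]->0; indeg[2]->1 | ready=[1, 6] | order so far=[5, 4]
  pop 1: indeg[0]->0; indeg[3]->0 | ready=[0, 3, 6] | order so far=[5, 4, 1]
  pop 0: no out-edges | ready=[3, 6] | order so far=[5, 4, 1, 0]
  pop 3: indeg[2]->0 | ready=[2, 6] | order so far=[5, 4, 1, 0, 3]
  pop 2: no out-edges | ready=[6] | order so far=[5, 4, 1, 0, 3, 2]
  pop 6: no out-edges | ready=[] | order so far=[5, 4, 1, 0, 3, 2, 6]
New canonical toposort: [5, 4, 1, 0, 3, 2, 6]
Compare positions:
  Node 0: index 2 -> 3 (moved)
  Node 1: index 1 -> 2 (moved)
  Node 2: index 5 -> 5 (same)
  Node 3: index 3 -> 4 (moved)
  Node 4: index 4 -> 1 (moved)
  Node 5: index 0 -> 0 (same)
  Node 6: index 6 -> 6 (same)
Nodes that changed position: 0 1 3 4

Answer: 0 1 3 4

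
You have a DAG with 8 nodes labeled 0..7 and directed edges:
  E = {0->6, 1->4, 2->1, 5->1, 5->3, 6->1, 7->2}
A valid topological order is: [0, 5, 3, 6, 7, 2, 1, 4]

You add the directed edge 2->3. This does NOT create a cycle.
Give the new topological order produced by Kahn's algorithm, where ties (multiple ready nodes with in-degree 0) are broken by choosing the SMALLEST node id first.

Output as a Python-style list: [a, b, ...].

Old toposort: [0, 5, 3, 6, 7, 2, 1, 4]
Added edge: 2->3
Position of 2 (5) > position of 3 (2). Must reorder: 2 must now come before 3.
Run Kahn's algorithm (break ties by smallest node id):
  initial in-degrees: [0, 3, 1, 2, 1, 0, 1, 0]
  ready (indeg=0): [0, 5, 7]
  pop 0: indeg[6]->0 | ready=[5, 6, 7] | order so far=[0]
  pop 5: indeg[1]->2; indeg[3]->1 | ready=[6, 7] | order so far=[0, 5]
  pop 6: indeg[1]->1 | ready=[7] | order so far=[0, 5, 6]
  pop 7: indeg[2]->0 | ready=[2] | order so far=[0, 5, 6, 7]
  pop 2: indeg[1]->0; indeg[3]->0 | ready=[1, 3] | order so far=[0, 5, 6, 7, 2]
  pop 1: indeg[4]->0 | ready=[3, 4] | order so far=[0, 5, 6, 7, 2, 1]
  pop 3: no out-edges | ready=[4] | order so far=[0, 5, 6, 7, 2, 1, 3]
  pop 4: no out-edges | ready=[] | order so far=[0, 5, 6, 7, 2, 1, 3, 4]
  Result: [0, 5, 6, 7, 2, 1, 3, 4]

Answer: [0, 5, 6, 7, 2, 1, 3, 4]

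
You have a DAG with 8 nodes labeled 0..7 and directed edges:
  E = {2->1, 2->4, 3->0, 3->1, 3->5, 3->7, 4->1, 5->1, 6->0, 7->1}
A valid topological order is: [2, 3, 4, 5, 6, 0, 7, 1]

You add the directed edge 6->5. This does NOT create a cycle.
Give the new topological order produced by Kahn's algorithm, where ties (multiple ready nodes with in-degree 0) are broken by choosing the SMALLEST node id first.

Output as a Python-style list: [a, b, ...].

Old toposort: [2, 3, 4, 5, 6, 0, 7, 1]
Added edge: 6->5
Position of 6 (4) > position of 5 (3). Must reorder: 6 must now come before 5.
Run Kahn's algorithm (break ties by smallest node id):
  initial in-degrees: [2, 5, 0, 0, 1, 2, 0, 1]
  ready (indeg=0): [2, 3, 6]
  pop 2: indeg[1]->4; indeg[4]->0 | ready=[3, 4, 6] | order so far=[2]
  pop 3: indeg[0]->1; indeg[1]->3; indeg[5]->1; indeg[7]->0 | ready=[4, 6, 7] | order so far=[2, 3]
  pop 4: indeg[1]->2 | ready=[6, 7] | order so far=[2, 3, 4]
  pop 6: indeg[0]->0; indeg[5]->0 | ready=[0, 5, 7] | order so far=[2, 3, 4, 6]
  pop 0: no out-edges | ready=[5, 7] | order so far=[2, 3, 4, 6, 0]
  pop 5: indeg[1]->1 | ready=[7] | order so far=[2, 3, 4, 6, 0, 5]
  pop 7: indeg[1]->0 | ready=[1] | order so far=[2, 3, 4, 6, 0, 5, 7]
  pop 1: no out-edges | ready=[] | order so far=[2, 3, 4, 6, 0, 5, 7, 1]
  Result: [2, 3, 4, 6, 0, 5, 7, 1]

Answer: [2, 3, 4, 6, 0, 5, 7, 1]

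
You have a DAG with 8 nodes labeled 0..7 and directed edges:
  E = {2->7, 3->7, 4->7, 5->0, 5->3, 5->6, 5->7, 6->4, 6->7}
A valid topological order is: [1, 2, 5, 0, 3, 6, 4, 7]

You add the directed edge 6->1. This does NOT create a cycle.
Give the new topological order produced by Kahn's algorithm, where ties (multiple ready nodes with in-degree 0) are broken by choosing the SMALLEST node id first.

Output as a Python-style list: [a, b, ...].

Old toposort: [1, 2, 5, 0, 3, 6, 4, 7]
Added edge: 6->1
Position of 6 (5) > position of 1 (0). Must reorder: 6 must now come before 1.
Run Kahn's algorithm (break ties by smallest node id):
  initial in-degrees: [1, 1, 0, 1, 1, 0, 1, 5]
  ready (indeg=0): [2, 5]
  pop 2: indeg[7]->4 | ready=[5] | order so far=[2]
  pop 5: indeg[0]->0; indeg[3]->0; indeg[6]->0; indeg[7]->3 | ready=[0, 3, 6] | order so far=[2, 5]
  pop 0: no out-edges | ready=[3, 6] | order so far=[2, 5, 0]
  pop 3: indeg[7]->2 | ready=[6] | order so far=[2, 5, 0, 3]
  pop 6: indeg[1]->0; indeg[4]->0; indeg[7]->1 | ready=[1, 4] | order so far=[2, 5, 0, 3, 6]
  pop 1: no out-edges | ready=[4] | order so far=[2, 5, 0, 3, 6, 1]
  pop 4: indeg[7]->0 | ready=[7] | order so far=[2, 5, 0, 3, 6, 1, 4]
  pop 7: no out-edges | ready=[] | order so far=[2, 5, 0, 3, 6, 1, 4, 7]
  Result: [2, 5, 0, 3, 6, 1, 4, 7]

Answer: [2, 5, 0, 3, 6, 1, 4, 7]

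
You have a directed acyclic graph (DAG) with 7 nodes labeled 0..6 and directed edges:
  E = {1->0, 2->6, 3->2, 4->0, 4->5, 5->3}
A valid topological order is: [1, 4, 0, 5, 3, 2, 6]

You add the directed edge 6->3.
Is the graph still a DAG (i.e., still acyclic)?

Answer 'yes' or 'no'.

Given toposort: [1, 4, 0, 5, 3, 2, 6]
Position of 6: index 6; position of 3: index 4
New edge 6->3: backward (u after v in old order)
Backward edge: old toposort is now invalid. Check if this creates a cycle.
Does 3 already reach 6? Reachable from 3: [2, 3, 6]. YES -> cycle!
Still a DAG? no

Answer: no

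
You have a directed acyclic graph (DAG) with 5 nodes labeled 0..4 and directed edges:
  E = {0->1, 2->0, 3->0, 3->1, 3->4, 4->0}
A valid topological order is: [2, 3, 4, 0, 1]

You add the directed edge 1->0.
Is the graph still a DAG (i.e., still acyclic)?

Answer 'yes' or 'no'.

Given toposort: [2, 3, 4, 0, 1]
Position of 1: index 4; position of 0: index 3
New edge 1->0: backward (u after v in old order)
Backward edge: old toposort is now invalid. Check if this creates a cycle.
Does 0 already reach 1? Reachable from 0: [0, 1]. YES -> cycle!
Still a DAG? no

Answer: no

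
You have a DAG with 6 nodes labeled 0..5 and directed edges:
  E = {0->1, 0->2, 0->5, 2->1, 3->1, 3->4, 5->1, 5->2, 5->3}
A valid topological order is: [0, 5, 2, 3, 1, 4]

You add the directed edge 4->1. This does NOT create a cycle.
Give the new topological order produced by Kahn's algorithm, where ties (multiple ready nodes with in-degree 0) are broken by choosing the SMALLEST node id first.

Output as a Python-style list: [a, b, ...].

Old toposort: [0, 5, 2, 3, 1, 4]
Added edge: 4->1
Position of 4 (5) > position of 1 (4). Must reorder: 4 must now come before 1.
Run Kahn's algorithm (break ties by smallest node id):
  initial in-degrees: [0, 5, 2, 1, 1, 1]
  ready (indeg=0): [0]
  pop 0: indeg[1]->4; indeg[2]->1; indeg[5]->0 | ready=[5] | order so far=[0]
  pop 5: indeg[1]->3; indeg[2]->0; indeg[3]->0 | ready=[2, 3] | order so far=[0, 5]
  pop 2: indeg[1]->2 | ready=[3] | order so far=[0, 5, 2]
  pop 3: indeg[1]->1; indeg[4]->0 | ready=[4] | order so far=[0, 5, 2, 3]
  pop 4: indeg[1]->0 | ready=[1] | order so far=[0, 5, 2, 3, 4]
  pop 1: no out-edges | ready=[] | order so far=[0, 5, 2, 3, 4, 1]
  Result: [0, 5, 2, 3, 4, 1]

Answer: [0, 5, 2, 3, 4, 1]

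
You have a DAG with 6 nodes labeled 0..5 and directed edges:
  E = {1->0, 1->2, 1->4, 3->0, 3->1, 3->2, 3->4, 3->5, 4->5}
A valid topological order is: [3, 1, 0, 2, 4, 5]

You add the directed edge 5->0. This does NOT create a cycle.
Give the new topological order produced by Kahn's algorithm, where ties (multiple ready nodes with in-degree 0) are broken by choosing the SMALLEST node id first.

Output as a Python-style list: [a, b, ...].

Old toposort: [3, 1, 0, 2, 4, 5]
Added edge: 5->0
Position of 5 (5) > position of 0 (2). Must reorder: 5 must now come before 0.
Run Kahn's algorithm (break ties by smallest node id):
  initial in-degrees: [3, 1, 2, 0, 2, 2]
  ready (indeg=0): [3]
  pop 3: indeg[0]->2; indeg[1]->0; indeg[2]->1; indeg[4]->1; indeg[5]->1 | ready=[1] | order so far=[3]
  pop 1: indeg[0]->1; indeg[2]->0; indeg[4]->0 | ready=[2, 4] | order so far=[3, 1]
  pop 2: no out-edges | ready=[4] | order so far=[3, 1, 2]
  pop 4: indeg[5]->0 | ready=[5] | order so far=[3, 1, 2, 4]
  pop 5: indeg[0]->0 | ready=[0] | order so far=[3, 1, 2, 4, 5]
  pop 0: no out-edges | ready=[] | order so far=[3, 1, 2, 4, 5, 0]
  Result: [3, 1, 2, 4, 5, 0]

Answer: [3, 1, 2, 4, 5, 0]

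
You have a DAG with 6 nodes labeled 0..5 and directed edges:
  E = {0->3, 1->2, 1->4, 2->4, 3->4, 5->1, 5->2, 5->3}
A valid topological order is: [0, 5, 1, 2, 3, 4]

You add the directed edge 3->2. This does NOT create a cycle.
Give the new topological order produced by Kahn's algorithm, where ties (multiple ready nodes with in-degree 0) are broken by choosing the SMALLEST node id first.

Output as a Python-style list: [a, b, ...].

Answer: [0, 5, 1, 3, 2, 4]

Derivation:
Old toposort: [0, 5, 1, 2, 3, 4]
Added edge: 3->2
Position of 3 (4) > position of 2 (3). Must reorder: 3 must now come before 2.
Run Kahn's algorithm (break ties by smallest node id):
  initial in-degrees: [0, 1, 3, 2, 3, 0]
  ready (indeg=0): [0, 5]
  pop 0: indeg[3]->1 | ready=[5] | order so far=[0]
  pop 5: indeg[1]->0; indeg[2]->2; indeg[3]->0 | ready=[1, 3] | order so far=[0, 5]
  pop 1: indeg[2]->1; indeg[4]->2 | ready=[3] | order so far=[0, 5, 1]
  pop 3: indeg[2]->0; indeg[4]->1 | ready=[2] | order so far=[0, 5, 1, 3]
  pop 2: indeg[4]->0 | ready=[4] | order so far=[0, 5, 1, 3, 2]
  pop 4: no out-edges | ready=[] | order so far=[0, 5, 1, 3, 2, 4]
  Result: [0, 5, 1, 3, 2, 4]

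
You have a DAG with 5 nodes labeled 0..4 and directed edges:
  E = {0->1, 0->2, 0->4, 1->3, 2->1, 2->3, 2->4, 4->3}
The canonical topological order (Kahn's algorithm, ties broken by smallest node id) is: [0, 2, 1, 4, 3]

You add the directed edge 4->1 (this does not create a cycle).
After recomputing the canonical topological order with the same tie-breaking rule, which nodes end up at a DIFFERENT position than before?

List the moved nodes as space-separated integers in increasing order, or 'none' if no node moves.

Old toposort: [0, 2, 1, 4, 3]
Added edge 4->1
Recompute Kahn (smallest-id tiebreak):
  initial in-degrees: [0, 3, 1, 3, 2]
  ready (indeg=0): [0]
  pop 0: indeg[1]->2; indeg[2]->0; indeg[4]->1 | ready=[2] | order so far=[0]
  pop 2: indeg[1]->1; indeg[3]->2; indeg[4]->0 | ready=[4] | order so far=[0, 2]
  pop 4: indeg[1]->0; indeg[3]->1 | ready=[1] | order so far=[0, 2, 4]
  pop 1: indeg[3]->0 | ready=[3] | order so far=[0, 2, 4, 1]
  pop 3: no out-edges | ready=[] | order so far=[0, 2, 4, 1, 3]
New canonical toposort: [0, 2, 4, 1, 3]
Compare positions:
  Node 0: index 0 -> 0 (same)
  Node 1: index 2 -> 3 (moved)
  Node 2: index 1 -> 1 (same)
  Node 3: index 4 -> 4 (same)
  Node 4: index 3 -> 2 (moved)
Nodes that changed position: 1 4

Answer: 1 4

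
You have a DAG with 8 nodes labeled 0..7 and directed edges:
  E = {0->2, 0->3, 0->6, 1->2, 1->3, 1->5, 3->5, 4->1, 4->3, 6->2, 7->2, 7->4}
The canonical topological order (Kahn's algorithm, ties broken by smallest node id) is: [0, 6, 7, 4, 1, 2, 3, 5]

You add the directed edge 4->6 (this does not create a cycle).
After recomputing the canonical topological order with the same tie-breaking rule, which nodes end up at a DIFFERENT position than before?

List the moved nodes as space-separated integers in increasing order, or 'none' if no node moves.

Old toposort: [0, 6, 7, 4, 1, 2, 3, 5]
Added edge 4->6
Recompute Kahn (smallest-id tiebreak):
  initial in-degrees: [0, 1, 4, 3, 1, 2, 2, 0]
  ready (indeg=0): [0, 7]
  pop 0: indeg[2]->3; indeg[3]->2; indeg[6]->1 | ready=[7] | order so far=[0]
  pop 7: indeg[2]->2; indeg[4]->0 | ready=[4] | order so far=[0, 7]
  pop 4: indeg[1]->0; indeg[3]->1; indeg[6]->0 | ready=[1, 6] | order so far=[0, 7, 4]
  pop 1: indeg[2]->1; indeg[3]->0; indeg[5]->1 | ready=[3, 6] | order so far=[0, 7, 4, 1]
  pop 3: indeg[5]->0 | ready=[5, 6] | order so far=[0, 7, 4, 1, 3]
  pop 5: no out-edges | ready=[6] | order so far=[0, 7, 4, 1, 3, 5]
  pop 6: indeg[2]->0 | ready=[2] | order so far=[0, 7, 4, 1, 3, 5, 6]
  pop 2: no out-edges | ready=[] | order so far=[0, 7, 4, 1, 3, 5, 6, 2]
New canonical toposort: [0, 7, 4, 1, 3, 5, 6, 2]
Compare positions:
  Node 0: index 0 -> 0 (same)
  Node 1: index 4 -> 3 (moved)
  Node 2: index 5 -> 7 (moved)
  Node 3: index 6 -> 4 (moved)
  Node 4: index 3 -> 2 (moved)
  Node 5: index 7 -> 5 (moved)
  Node 6: index 1 -> 6 (moved)
  Node 7: index 2 -> 1 (moved)
Nodes that changed position: 1 2 3 4 5 6 7

Answer: 1 2 3 4 5 6 7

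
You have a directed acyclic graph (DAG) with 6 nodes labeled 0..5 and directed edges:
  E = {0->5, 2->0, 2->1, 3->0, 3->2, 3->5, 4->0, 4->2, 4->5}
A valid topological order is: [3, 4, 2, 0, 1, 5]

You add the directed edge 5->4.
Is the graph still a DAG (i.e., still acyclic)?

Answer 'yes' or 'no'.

Answer: no

Derivation:
Given toposort: [3, 4, 2, 0, 1, 5]
Position of 5: index 5; position of 4: index 1
New edge 5->4: backward (u after v in old order)
Backward edge: old toposort is now invalid. Check if this creates a cycle.
Does 4 already reach 5? Reachable from 4: [0, 1, 2, 4, 5]. YES -> cycle!
Still a DAG? no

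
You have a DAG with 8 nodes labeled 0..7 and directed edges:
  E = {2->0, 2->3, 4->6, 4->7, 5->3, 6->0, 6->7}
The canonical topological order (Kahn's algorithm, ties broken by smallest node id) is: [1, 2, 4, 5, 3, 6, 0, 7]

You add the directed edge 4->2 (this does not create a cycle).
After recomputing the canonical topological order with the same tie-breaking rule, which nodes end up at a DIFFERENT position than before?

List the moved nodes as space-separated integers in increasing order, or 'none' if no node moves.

Old toposort: [1, 2, 4, 5, 3, 6, 0, 7]
Added edge 4->2
Recompute Kahn (smallest-id tiebreak):
  initial in-degrees: [2, 0, 1, 2, 0, 0, 1, 2]
  ready (indeg=0): [1, 4, 5]
  pop 1: no out-edges | ready=[4, 5] | order so far=[1]
  pop 4: indeg[2]->0; indeg[6]->0; indeg[7]->1 | ready=[2, 5, 6] | order so far=[1, 4]
  pop 2: indeg[0]->1; indeg[3]->1 | ready=[5, 6] | order so far=[1, 4, 2]
  pop 5: indeg[3]->0 | ready=[3, 6] | order so far=[1, 4, 2, 5]
  pop 3: no out-edges | ready=[6] | order so far=[1, 4, 2, 5, 3]
  pop 6: indeg[0]->0; indeg[7]->0 | ready=[0, 7] | order so far=[1, 4, 2, 5, 3, 6]
  pop 0: no out-edges | ready=[7] | order so far=[1, 4, 2, 5, 3, 6, 0]
  pop 7: no out-edges | ready=[] | order so far=[1, 4, 2, 5, 3, 6, 0, 7]
New canonical toposort: [1, 4, 2, 5, 3, 6, 0, 7]
Compare positions:
  Node 0: index 6 -> 6 (same)
  Node 1: index 0 -> 0 (same)
  Node 2: index 1 -> 2 (moved)
  Node 3: index 4 -> 4 (same)
  Node 4: index 2 -> 1 (moved)
  Node 5: index 3 -> 3 (same)
  Node 6: index 5 -> 5 (same)
  Node 7: index 7 -> 7 (same)
Nodes that changed position: 2 4

Answer: 2 4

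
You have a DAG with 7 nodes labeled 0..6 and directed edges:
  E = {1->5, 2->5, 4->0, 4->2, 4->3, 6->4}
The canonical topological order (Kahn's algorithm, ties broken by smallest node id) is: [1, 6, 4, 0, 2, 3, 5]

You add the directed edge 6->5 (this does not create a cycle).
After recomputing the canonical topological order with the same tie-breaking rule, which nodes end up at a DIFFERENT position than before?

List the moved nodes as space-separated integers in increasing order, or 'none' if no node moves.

Old toposort: [1, 6, 4, 0, 2, 3, 5]
Added edge 6->5
Recompute Kahn (smallest-id tiebreak):
  initial in-degrees: [1, 0, 1, 1, 1, 3, 0]
  ready (indeg=0): [1, 6]
  pop 1: indeg[5]->2 | ready=[6] | order so far=[1]
  pop 6: indeg[4]->0; indeg[5]->1 | ready=[4] | order so far=[1, 6]
  pop 4: indeg[0]->0; indeg[2]->0; indeg[3]->0 | ready=[0, 2, 3] | order so far=[1, 6, 4]
  pop 0: no out-edges | ready=[2, 3] | order so far=[1, 6, 4, 0]
  pop 2: indeg[5]->0 | ready=[3, 5] | order so far=[1, 6, 4, 0, 2]
  pop 3: no out-edges | ready=[5] | order so far=[1, 6, 4, 0, 2, 3]
  pop 5: no out-edges | ready=[] | order so far=[1, 6, 4, 0, 2, 3, 5]
New canonical toposort: [1, 6, 4, 0, 2, 3, 5]
Compare positions:
  Node 0: index 3 -> 3 (same)
  Node 1: index 0 -> 0 (same)
  Node 2: index 4 -> 4 (same)
  Node 3: index 5 -> 5 (same)
  Node 4: index 2 -> 2 (same)
  Node 5: index 6 -> 6 (same)
  Node 6: index 1 -> 1 (same)
Nodes that changed position: none

Answer: none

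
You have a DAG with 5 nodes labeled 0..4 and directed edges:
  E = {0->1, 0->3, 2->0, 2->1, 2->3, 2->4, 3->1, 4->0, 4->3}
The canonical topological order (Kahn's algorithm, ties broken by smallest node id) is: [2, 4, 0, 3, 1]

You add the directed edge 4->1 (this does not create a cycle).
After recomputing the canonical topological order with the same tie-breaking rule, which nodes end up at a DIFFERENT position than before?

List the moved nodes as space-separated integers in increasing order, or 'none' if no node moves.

Answer: none

Derivation:
Old toposort: [2, 4, 0, 3, 1]
Added edge 4->1
Recompute Kahn (smallest-id tiebreak):
  initial in-degrees: [2, 4, 0, 3, 1]
  ready (indeg=0): [2]
  pop 2: indeg[0]->1; indeg[1]->3; indeg[3]->2; indeg[4]->0 | ready=[4] | order so far=[2]
  pop 4: indeg[0]->0; indeg[1]->2; indeg[3]->1 | ready=[0] | order so far=[2, 4]
  pop 0: indeg[1]->1; indeg[3]->0 | ready=[3] | order so far=[2, 4, 0]
  pop 3: indeg[1]->0 | ready=[1] | order so far=[2, 4, 0, 3]
  pop 1: no out-edges | ready=[] | order so far=[2, 4, 0, 3, 1]
New canonical toposort: [2, 4, 0, 3, 1]
Compare positions:
  Node 0: index 2 -> 2 (same)
  Node 1: index 4 -> 4 (same)
  Node 2: index 0 -> 0 (same)
  Node 3: index 3 -> 3 (same)
  Node 4: index 1 -> 1 (same)
Nodes that changed position: none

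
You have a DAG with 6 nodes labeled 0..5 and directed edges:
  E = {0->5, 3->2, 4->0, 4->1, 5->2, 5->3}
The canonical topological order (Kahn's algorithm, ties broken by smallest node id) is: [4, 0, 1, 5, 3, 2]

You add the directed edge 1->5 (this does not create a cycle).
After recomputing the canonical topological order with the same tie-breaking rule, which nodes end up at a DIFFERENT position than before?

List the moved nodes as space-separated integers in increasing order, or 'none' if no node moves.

Old toposort: [4, 0, 1, 5, 3, 2]
Added edge 1->5
Recompute Kahn (smallest-id tiebreak):
  initial in-degrees: [1, 1, 2, 1, 0, 2]
  ready (indeg=0): [4]
  pop 4: indeg[0]->0; indeg[1]->0 | ready=[0, 1] | order so far=[4]
  pop 0: indeg[5]->1 | ready=[1] | order so far=[4, 0]
  pop 1: indeg[5]->0 | ready=[5] | order so far=[4, 0, 1]
  pop 5: indeg[2]->1; indeg[3]->0 | ready=[3] | order so far=[4, 0, 1, 5]
  pop 3: indeg[2]->0 | ready=[2] | order so far=[4, 0, 1, 5, 3]
  pop 2: no out-edges | ready=[] | order so far=[4, 0, 1, 5, 3, 2]
New canonical toposort: [4, 0, 1, 5, 3, 2]
Compare positions:
  Node 0: index 1 -> 1 (same)
  Node 1: index 2 -> 2 (same)
  Node 2: index 5 -> 5 (same)
  Node 3: index 4 -> 4 (same)
  Node 4: index 0 -> 0 (same)
  Node 5: index 3 -> 3 (same)
Nodes that changed position: none

Answer: none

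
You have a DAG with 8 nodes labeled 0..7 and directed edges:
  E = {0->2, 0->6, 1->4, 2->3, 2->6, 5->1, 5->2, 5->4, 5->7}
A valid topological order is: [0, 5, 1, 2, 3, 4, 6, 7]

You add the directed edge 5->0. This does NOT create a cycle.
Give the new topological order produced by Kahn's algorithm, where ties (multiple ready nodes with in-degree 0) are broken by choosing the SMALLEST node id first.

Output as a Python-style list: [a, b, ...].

Answer: [5, 0, 1, 2, 3, 4, 6, 7]

Derivation:
Old toposort: [0, 5, 1, 2, 3, 4, 6, 7]
Added edge: 5->0
Position of 5 (1) > position of 0 (0). Must reorder: 5 must now come before 0.
Run Kahn's algorithm (break ties by smallest node id):
  initial in-degrees: [1, 1, 2, 1, 2, 0, 2, 1]
  ready (indeg=0): [5]
  pop 5: indeg[0]->0; indeg[1]->0; indeg[2]->1; indeg[4]->1; indeg[7]->0 | ready=[0, 1, 7] | order so far=[5]
  pop 0: indeg[2]->0; indeg[6]->1 | ready=[1, 2, 7] | order so far=[5, 0]
  pop 1: indeg[4]->0 | ready=[2, 4, 7] | order so far=[5, 0, 1]
  pop 2: indeg[3]->0; indeg[6]->0 | ready=[3, 4, 6, 7] | order so far=[5, 0, 1, 2]
  pop 3: no out-edges | ready=[4, 6, 7] | order so far=[5, 0, 1, 2, 3]
  pop 4: no out-edges | ready=[6, 7] | order so far=[5, 0, 1, 2, 3, 4]
  pop 6: no out-edges | ready=[7] | order so far=[5, 0, 1, 2, 3, 4, 6]
  pop 7: no out-edges | ready=[] | order so far=[5, 0, 1, 2, 3, 4, 6, 7]
  Result: [5, 0, 1, 2, 3, 4, 6, 7]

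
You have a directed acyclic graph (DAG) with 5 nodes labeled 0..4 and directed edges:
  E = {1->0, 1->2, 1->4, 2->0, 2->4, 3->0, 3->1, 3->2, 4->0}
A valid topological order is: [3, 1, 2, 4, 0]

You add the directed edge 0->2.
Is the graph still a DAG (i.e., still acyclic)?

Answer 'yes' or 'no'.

Answer: no

Derivation:
Given toposort: [3, 1, 2, 4, 0]
Position of 0: index 4; position of 2: index 2
New edge 0->2: backward (u after v in old order)
Backward edge: old toposort is now invalid. Check if this creates a cycle.
Does 2 already reach 0? Reachable from 2: [0, 2, 4]. YES -> cycle!
Still a DAG? no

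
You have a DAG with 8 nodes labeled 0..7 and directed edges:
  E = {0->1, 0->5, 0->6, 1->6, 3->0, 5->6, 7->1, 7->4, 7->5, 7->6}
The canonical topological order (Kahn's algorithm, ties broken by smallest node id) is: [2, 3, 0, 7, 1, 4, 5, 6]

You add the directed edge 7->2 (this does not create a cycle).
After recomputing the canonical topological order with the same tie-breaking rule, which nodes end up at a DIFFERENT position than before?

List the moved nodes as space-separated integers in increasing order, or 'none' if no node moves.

Answer: 0 1 2 3 7

Derivation:
Old toposort: [2, 3, 0, 7, 1, 4, 5, 6]
Added edge 7->2
Recompute Kahn (smallest-id tiebreak):
  initial in-degrees: [1, 2, 1, 0, 1, 2, 4, 0]
  ready (indeg=0): [3, 7]
  pop 3: indeg[0]->0 | ready=[0, 7] | order so far=[3]
  pop 0: indeg[1]->1; indeg[5]->1; indeg[6]->3 | ready=[7] | order so far=[3, 0]
  pop 7: indeg[1]->0; indeg[2]->0; indeg[4]->0; indeg[5]->0; indeg[6]->2 | ready=[1, 2, 4, 5] | order so far=[3, 0, 7]
  pop 1: indeg[6]->1 | ready=[2, 4, 5] | order so far=[3, 0, 7, 1]
  pop 2: no out-edges | ready=[4, 5] | order so far=[3, 0, 7, 1, 2]
  pop 4: no out-edges | ready=[5] | order so far=[3, 0, 7, 1, 2, 4]
  pop 5: indeg[6]->0 | ready=[6] | order so far=[3, 0, 7, 1, 2, 4, 5]
  pop 6: no out-edges | ready=[] | order so far=[3, 0, 7, 1, 2, 4, 5, 6]
New canonical toposort: [3, 0, 7, 1, 2, 4, 5, 6]
Compare positions:
  Node 0: index 2 -> 1 (moved)
  Node 1: index 4 -> 3 (moved)
  Node 2: index 0 -> 4 (moved)
  Node 3: index 1 -> 0 (moved)
  Node 4: index 5 -> 5 (same)
  Node 5: index 6 -> 6 (same)
  Node 6: index 7 -> 7 (same)
  Node 7: index 3 -> 2 (moved)
Nodes that changed position: 0 1 2 3 7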